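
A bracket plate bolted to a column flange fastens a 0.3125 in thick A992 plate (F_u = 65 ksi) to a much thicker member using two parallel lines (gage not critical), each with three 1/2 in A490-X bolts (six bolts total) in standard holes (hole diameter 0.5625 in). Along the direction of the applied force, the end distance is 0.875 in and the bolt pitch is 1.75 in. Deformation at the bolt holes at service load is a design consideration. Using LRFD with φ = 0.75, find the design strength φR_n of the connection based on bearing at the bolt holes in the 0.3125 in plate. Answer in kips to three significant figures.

94.8 kips

Per bolt r_n = 1.2 l_c t F_u ≤ 2.4 d t F_u; upper limit = 2.4 × 0.5 × 0.3125 × 65 = 24.38 kips.
Edge bolt: l_c = 0.875 − 0.5625/2 = 0.5938 in → 1.2 × 0.5938 × 0.3125 × 65 = 14.47 → r_n = 14.47 kips.
Interior bolts: l_c = 1.75 − 0.5625 = 1.188 in → 1.2 × 1.188 × 0.3125 × 65 = 28.95 → r_n = 24.38 kips.
R_n = 2 × 14.47 + 4 × 24.38 = 126.4 kips.
Design strength φR_n = 0.75 × 126.4 = 94.8 kips.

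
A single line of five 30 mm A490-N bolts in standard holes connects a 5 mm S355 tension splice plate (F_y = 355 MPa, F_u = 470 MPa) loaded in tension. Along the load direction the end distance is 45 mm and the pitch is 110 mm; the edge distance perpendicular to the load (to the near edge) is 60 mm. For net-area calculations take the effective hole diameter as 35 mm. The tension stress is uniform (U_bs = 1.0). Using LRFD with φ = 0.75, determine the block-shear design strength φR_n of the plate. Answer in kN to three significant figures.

Shear plane L_v = 45 + 4·110 = 485 mm; A_gv = 485 × 5 = 2425 mm².
A_nv = (485 − 4.5·35) × 5 = 1638 mm².
A_nt = (60 − 0.5·35) × 5 = 212.5 mm².
0.6 F_u A_nv = 461.8 kN; 0.6 F_y A_gv = 516.5 kN → shear rupture governs the shear term.
R_n = 461.8 + 1.0 × 470 × 212.5 / 1000 = 561.7 kN.
Design strength φR_n = 0.75 × 561.7 = 421 kN.

421 kN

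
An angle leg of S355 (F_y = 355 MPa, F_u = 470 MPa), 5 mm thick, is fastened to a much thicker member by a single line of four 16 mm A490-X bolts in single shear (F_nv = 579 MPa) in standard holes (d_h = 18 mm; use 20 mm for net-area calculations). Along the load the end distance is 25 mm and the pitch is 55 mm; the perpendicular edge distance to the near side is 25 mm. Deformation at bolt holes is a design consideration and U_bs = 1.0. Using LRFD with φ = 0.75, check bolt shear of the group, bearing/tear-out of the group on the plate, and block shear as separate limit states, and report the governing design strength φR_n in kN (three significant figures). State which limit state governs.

153 kN (block shear governs)

Bolt shear: A_b = π·16²/4 = 201.1 mm²; R_n = 579 × 201.1 × 4 × 1 / 1000 = 465.7 kN → 0.75 × 465.7 = 349 kN.
Bearing: edge l_c = 16, r_n = 45.12 kN; interior l_c = 37, r_n = 90.24 kN; R_n = 45.12 + 3·90.24 = 315.8 kN → 237 kN.
Block shear: A_gv = 950, A_nv = 600, A_nt = 75 mm²; R_n = min(0.6F_uA_nv, 0.6F_yA_gv) + U_bs·F_u·A_nt = 204.5 kN → 153 kN.
Block shear governs: 153 kN.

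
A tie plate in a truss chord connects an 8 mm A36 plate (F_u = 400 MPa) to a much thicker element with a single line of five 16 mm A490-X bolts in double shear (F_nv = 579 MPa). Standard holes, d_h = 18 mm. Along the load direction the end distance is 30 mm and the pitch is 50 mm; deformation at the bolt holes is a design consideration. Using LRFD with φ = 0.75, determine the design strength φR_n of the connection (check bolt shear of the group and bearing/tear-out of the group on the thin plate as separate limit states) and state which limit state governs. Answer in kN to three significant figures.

Bolt shear: A_b = π·16²/4 = 201.1 mm²; R_n = 579 × 201.1 × 5 × 2 / 1000 = 1164 kN → 0.75 × 1164 = 873 kN.
Bearing (1.2 l_c t F_u ≤ 2.4 d t F_u): upper limit = 2.4·16·8·400 / 1000 = 122.9 kN.
  Edge l_c = 30 − 18/2 = 21 → r_n = 80.64 kN; interior l_c = 50 − 18 = 32 → r_n = 122.9 kN.
  R_n,bearing = 1·80.64 + 4·122.9 = 572.2 kN → 0.75 × 572.2 = 429 kN.
Bearing governs: 429 kN.

429 kN (bearing governs)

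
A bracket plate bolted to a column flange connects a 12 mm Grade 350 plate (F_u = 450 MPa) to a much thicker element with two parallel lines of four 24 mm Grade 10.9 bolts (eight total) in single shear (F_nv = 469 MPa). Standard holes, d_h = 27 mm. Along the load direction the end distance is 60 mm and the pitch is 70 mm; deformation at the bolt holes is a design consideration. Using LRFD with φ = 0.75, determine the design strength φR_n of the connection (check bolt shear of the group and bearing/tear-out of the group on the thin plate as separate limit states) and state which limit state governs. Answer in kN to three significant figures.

1270 kN (bolt shear governs)

Bolt shear: A_b = π·24²/4 = 452.4 mm²; R_n = 469 × 452.4 × 8 × 1 / 1000 = 1697 kN → 0.75 × 1697 = 1270 kN.
Bearing (1.2 l_c t F_u ≤ 2.4 d t F_u): upper limit = 2.4·24·12·450 / 1000 = 311 kN.
  Edge l_c = 60 − 27/2 = 46.5 → r_n = 301.3 kN; interior l_c = 70 − 27 = 43 → r_n = 278.6 kN.
  R_n,bearing = 2·301.3 + 6·278.6 = 2274 kN → 0.75 × 2274 = 1710 kN.
Bolt shear governs: 1270 kN.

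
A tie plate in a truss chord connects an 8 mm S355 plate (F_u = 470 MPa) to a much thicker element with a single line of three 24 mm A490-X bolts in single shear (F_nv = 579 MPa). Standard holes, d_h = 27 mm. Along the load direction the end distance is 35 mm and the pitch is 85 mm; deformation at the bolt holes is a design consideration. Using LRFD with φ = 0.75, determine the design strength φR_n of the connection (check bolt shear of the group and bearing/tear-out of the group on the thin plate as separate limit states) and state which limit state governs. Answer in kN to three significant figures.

Bolt shear: A_b = π·24²/4 = 452.4 mm²; R_n = 579 × 452.4 × 3 × 1 / 1000 = 785.8 kN → 0.75 × 785.8 = 589 kN.
Bearing (1.2 l_c t F_u ≤ 2.4 d t F_u): upper limit = 2.4·24·8·470 / 1000 = 216.6 kN.
  Edge l_c = 35 − 27/2 = 21.5 → r_n = 97.01 kN; interior l_c = 85 − 27 = 58 → r_n = 216.6 kN.
  R_n,bearing = 1·97.01 + 2·216.6 = 530.2 kN → 0.75 × 530.2 = 398 kN.
Bearing governs: 398 kN.

398 kN (bearing governs)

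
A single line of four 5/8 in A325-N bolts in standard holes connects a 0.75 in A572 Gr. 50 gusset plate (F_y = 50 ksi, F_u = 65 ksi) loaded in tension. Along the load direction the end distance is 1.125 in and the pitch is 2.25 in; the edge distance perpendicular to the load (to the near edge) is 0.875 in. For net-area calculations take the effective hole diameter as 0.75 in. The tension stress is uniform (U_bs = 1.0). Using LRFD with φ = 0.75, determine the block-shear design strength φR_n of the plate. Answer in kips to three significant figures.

Shear plane L_v = 1.125 + 3·2.25 = 7.875 in; A_gv = 7.875 × 0.75 = 5.906 in².
A_nv = (7.875 − 3.5·0.75) × 0.75 = 3.938 in².
A_nt = (0.875 − 0.5·0.75) × 0.75 = 0.375 in².
0.6 F_u A_nv = 153.6 kips; 0.6 F_y A_gv = 177.2 kips → shear rupture governs the shear term.
R_n = 153.6 + 1.0 × 65 × 0.375 = 177.9 kips.
Design strength φR_n = 0.75 × 177.9 = 133 kips.

133 kips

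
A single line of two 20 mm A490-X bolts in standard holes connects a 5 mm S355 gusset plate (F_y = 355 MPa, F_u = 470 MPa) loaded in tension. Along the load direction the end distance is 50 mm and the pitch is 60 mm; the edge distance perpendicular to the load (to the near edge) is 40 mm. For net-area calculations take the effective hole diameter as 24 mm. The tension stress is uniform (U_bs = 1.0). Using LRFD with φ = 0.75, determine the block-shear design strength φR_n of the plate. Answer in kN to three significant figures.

Shear plane L_v = 50 + 1·60 = 110 mm; A_gv = 110 × 5 = 550 mm².
A_nv = (110 − 1.5·24) × 5 = 370 mm².
A_nt = (40 − 0.5·24) × 5 = 140 mm².
0.6 F_u A_nv = 104.3 kN; 0.6 F_y A_gv = 117.2 kN → shear rupture governs the shear term.
R_n = 104.3 + 1.0 × 470 × 140 / 1000 = 170.1 kN.
Design strength φR_n = 0.75 × 170.1 = 128 kN.

128 kN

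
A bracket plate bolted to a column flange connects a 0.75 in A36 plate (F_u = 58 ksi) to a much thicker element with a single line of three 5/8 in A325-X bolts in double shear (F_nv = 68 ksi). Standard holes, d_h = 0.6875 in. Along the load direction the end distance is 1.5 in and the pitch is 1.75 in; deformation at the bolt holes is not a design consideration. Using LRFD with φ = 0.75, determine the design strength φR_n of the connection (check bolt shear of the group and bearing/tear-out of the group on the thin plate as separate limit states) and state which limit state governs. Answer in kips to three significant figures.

Bolt shear: A_b = π·0.625²/4 = 0.3068 in²; R_n = 68 × 0.3068 × 3 × 2 = 125.2 kips → 0.75 × 125.2 = 93.9 kips.
Bearing (1.5 l_c t F_u ≤ 3.0 d t F_u): upper limit = 3.0·0.625·0.75·58 = 81.56 kips.
  Edge l_c = 1.5 − 0.6875/2 = 1.156 → r_n = 75.45 kips; interior l_c = 1.75 − 0.6875 = 1.062 → r_n = 69.33 kips.
  R_n,bearing = 1·75.45 + 2·69.33 = 214.1 kips → 0.75 × 214.1 = 161 kips.
Bolt shear governs: 93.9 kips.

93.9 kips (bolt shear governs)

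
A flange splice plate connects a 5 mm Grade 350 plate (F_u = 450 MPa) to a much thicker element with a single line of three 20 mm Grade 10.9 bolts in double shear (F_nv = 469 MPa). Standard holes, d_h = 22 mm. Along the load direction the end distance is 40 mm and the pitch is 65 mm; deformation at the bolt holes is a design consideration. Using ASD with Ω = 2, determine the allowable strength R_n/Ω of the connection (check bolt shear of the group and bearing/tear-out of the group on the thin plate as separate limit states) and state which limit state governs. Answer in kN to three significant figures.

147 kN (bearing governs)

Bolt shear: A_b = π·20²/4 = 314.2 mm²; R_n = 469 × 314.2 × 3 × 2 / 1000 = 884 kN → 884 / 2 = 442 kN.
Bearing (1.2 l_c t F_u ≤ 2.4 d t F_u): upper limit = 2.4·20·5·450 / 1000 = 108 kN.
  Edge l_c = 40 − 22/2 = 29 → r_n = 78.3 kN; interior l_c = 65 − 22 = 43 → r_n = 108 kN.
  R_n,bearing = 1·78.3 + 2·108 = 294.3 kN → 294.3 / 2 = 147 kN.
Bearing governs: 147 kN.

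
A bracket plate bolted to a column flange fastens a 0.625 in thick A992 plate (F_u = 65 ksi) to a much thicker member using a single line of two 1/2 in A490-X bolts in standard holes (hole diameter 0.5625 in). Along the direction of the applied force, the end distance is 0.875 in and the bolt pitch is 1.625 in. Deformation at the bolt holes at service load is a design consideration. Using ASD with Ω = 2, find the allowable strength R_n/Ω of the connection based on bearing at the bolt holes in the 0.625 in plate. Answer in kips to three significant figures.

38.8 kips

Per bolt r_n = 1.2 l_c t F_u ≤ 2.4 d t F_u; upper limit = 2.4 × 0.5 × 0.625 × 65 = 48.75 kips.
Edge bolt: l_c = 0.875 − 0.5625/2 = 0.5938 in → 1.2 × 0.5938 × 0.625 × 65 = 28.95 → r_n = 28.95 kips.
Interior bolts: l_c = 1.625 − 0.5625 = 1.062 in → 1.2 × 1.062 × 0.625 × 65 = 51.8 → r_n = 48.75 kips.
R_n = 1 × 28.95 + 1 × 48.75 = 77.7 kips.
Allowable strength R_n/Ω = 77.7 / 2 = 38.8 kips.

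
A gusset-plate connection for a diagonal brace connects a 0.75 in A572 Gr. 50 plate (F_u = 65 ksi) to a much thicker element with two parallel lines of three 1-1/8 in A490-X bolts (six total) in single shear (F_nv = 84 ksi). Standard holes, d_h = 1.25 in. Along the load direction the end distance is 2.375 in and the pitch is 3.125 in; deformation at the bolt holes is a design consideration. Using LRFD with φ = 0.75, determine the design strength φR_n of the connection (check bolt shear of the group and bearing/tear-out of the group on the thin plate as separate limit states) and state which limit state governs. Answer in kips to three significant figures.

Bolt shear: A_b = π·1.125²/4 = 0.994 in²; R_n = 84 × 0.994 × 6 × 1 = 501 kips → 0.75 × 501 = 376 kips.
Bearing (1.2 l_c t F_u ≤ 2.4 d t F_u): upper limit = 2.4·1.125·0.75·65 = 131.6 kips.
  Edge l_c = 2.375 − 1.25/2 = 1.75 → r_n = 102.4 kips; interior l_c = 3.125 − 1.25 = 1.875 → r_n = 109.7 kips.
  R_n,bearing = 2·102.4 + 4·109.7 = 643.5 kips → 0.75 × 643.5 = 483 kips.
Bolt shear governs: 376 kips.

376 kips (bolt shear governs)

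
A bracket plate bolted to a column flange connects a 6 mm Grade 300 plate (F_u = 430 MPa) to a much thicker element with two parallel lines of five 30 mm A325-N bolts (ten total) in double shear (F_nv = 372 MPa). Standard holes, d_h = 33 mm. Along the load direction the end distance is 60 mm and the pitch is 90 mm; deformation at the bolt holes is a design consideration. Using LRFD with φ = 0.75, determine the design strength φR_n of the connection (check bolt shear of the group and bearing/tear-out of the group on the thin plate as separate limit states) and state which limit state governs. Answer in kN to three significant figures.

Bolt shear: A_b = π·30²/4 = 706.9 mm²; R_n = 372 × 706.9 × 10 × 2 / 1000 = 5259 kN → 0.75 × 5259 = 3940 kN.
Bearing (1.2 l_c t F_u ≤ 2.4 d t F_u): upper limit = 2.4·30·6·430 / 1000 = 185.8 kN.
  Edge l_c = 60 − 33/2 = 43.5 → r_n = 134.7 kN; interior l_c = 90 − 33 = 57 → r_n = 176.5 kN.
  R_n,bearing = 2·134.7 + 8·176.5 = 1681 kN → 0.75 × 1681 = 1260 kN.
Bearing governs: 1260 kN.

1260 kN (bearing governs)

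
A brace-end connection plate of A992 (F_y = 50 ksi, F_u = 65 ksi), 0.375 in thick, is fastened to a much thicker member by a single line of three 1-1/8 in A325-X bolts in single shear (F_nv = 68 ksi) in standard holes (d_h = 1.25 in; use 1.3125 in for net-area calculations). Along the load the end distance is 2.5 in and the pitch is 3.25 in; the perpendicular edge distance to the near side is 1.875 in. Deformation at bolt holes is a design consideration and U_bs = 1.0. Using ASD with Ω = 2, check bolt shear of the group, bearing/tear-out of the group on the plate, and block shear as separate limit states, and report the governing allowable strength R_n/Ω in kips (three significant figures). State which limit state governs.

56.7 kips (block shear governs)

Bolt shear: A_b = π·1.125²/4 = 0.994 in²; R_n = 68 × 0.994 × 3 × 1 = 202.8 kips → 202.8 / 2 = 101 kips.
Bearing: edge l_c = 1.875, r_n = 54.84 kips; interior l_c = 2, r_n = 58.5 kips; R_n = 54.84 + 2·58.5 = 171.8 kips → 85.9 kips.
Block shear: A_gv = 3.375, A_nv = 2.145, A_nt = 0.457 in²; R_n = min(0.6F_uA_nv, 0.6F_yA_gv) + U_bs·F_u·A_nt = 113.3 kips → 56.7 kips.
Block shear governs: 56.7 kips.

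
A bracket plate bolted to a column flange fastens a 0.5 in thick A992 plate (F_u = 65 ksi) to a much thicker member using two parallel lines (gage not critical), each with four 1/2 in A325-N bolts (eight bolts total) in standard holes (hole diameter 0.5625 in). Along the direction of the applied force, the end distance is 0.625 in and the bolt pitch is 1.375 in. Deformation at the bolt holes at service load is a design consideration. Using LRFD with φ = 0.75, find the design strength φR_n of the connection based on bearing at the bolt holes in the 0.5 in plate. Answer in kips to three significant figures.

Per bolt r_n = 1.2 l_c t F_u ≤ 2.4 d t F_u; upper limit = 2.4 × 0.5 × 0.5 × 65 = 39 kips.
Edge bolt: l_c = 0.625 − 0.5625/2 = 0.3438 in → 1.2 × 0.3438 × 0.5 × 65 = 13.41 → r_n = 13.41 kips.
Interior bolts: l_c = 1.375 − 0.5625 = 0.8125 in → 1.2 × 0.8125 × 0.5 × 65 = 31.69 → r_n = 31.69 kips.
R_n = 2 × 13.41 + 6 × 31.69 = 216.9 kips.
Design strength φR_n = 0.75 × 216.9 = 163 kips.

163 kips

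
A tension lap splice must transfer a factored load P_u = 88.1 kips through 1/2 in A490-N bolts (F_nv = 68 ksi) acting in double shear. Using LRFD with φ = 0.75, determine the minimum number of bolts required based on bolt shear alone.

A_b = π·0.5²/4 = 0.1963 in².
Per-bolt design strength φR_n = 0.75 × 68 × 0.1963 × 2 = 20.03 kips.
n ≥ 88.1 / 20.03 = 4.399 → use 5 bolts.

5 bolts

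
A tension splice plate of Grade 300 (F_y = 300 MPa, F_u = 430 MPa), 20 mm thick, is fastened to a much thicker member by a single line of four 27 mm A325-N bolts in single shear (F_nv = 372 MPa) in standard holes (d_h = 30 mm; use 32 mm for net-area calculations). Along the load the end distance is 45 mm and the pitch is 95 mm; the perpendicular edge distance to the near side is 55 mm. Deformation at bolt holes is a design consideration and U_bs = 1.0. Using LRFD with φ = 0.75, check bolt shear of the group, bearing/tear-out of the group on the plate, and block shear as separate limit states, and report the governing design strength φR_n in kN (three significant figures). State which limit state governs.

Bolt shear: A_b = π·27²/4 = 572.6 mm²; R_n = 372 × 572.6 × 4 × 1 / 1000 = 852 kN → 0.75 × 852 = 639 kN.
Bearing: edge l_c = 30, r_n = 309.6 kN; interior l_c = 65, r_n = 557.3 kN; R_n = 309.6 + 3·557.3 = 1981 kN → 1490 kN.
Block shear: A_gv = 6600, A_nv = 4360, A_nt = 780 mm²; R_n = min(0.6F_uA_nv, 0.6F_yA_gv) + U_bs·F_u·A_nt = 1460 kN → 1100 kN.
Bolt shear governs: 639 kN.

639 kN (bolt shear governs)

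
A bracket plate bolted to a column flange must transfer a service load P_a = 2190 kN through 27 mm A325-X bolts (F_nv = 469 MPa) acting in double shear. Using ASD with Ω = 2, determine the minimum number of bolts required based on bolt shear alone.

A_b = π·27²/4 = 572.6 mm².
Per-bolt allowable strength R_n/Ω = 469 × 572.6 × 2 / 1000 / 2 = 268.5 kN.
n ≥ 2190 / 268.5 = 8.156 → use 9 bolts.

9 bolts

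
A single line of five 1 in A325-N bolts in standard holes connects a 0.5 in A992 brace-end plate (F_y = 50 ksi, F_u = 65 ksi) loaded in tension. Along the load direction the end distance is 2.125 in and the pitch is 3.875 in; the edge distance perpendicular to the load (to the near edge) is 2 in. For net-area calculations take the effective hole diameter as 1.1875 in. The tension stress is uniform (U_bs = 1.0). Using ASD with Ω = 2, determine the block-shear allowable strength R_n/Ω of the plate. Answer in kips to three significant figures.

Shear plane L_v = 2.125 + 4·3.875 = 17.62 in; A_gv = 17.62 × 0.5 = 8.812 in².
A_nv = (17.62 − 4.5·1.1875) × 0.5 = 6.141 in².
A_nt = (2 − 0.5·1.1875) × 0.5 = 0.7031 in².
0.6 F_u A_nv = 239.5 kips; 0.6 F_y A_gv = 264.4 kips → shear rupture governs the shear term.
R_n = 239.5 + 1.0 × 65 × 0.7031 = 285.2 kips.
Allowable strength R_n/Ω = 285.2 / 2 = 143 kips.

143 kips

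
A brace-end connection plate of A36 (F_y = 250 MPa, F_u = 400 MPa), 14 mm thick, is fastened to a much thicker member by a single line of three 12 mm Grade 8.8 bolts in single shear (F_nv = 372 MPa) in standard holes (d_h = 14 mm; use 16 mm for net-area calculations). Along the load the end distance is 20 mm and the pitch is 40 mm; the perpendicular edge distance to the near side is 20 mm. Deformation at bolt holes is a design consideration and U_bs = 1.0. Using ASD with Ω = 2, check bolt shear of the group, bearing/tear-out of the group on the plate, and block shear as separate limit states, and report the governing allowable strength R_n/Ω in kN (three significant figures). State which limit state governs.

Bolt shear: A_b = π·12²/4 = 113.1 mm²; R_n = 372 × 113.1 × 3 × 1 / 1000 = 126.2 kN → 126.2 / 2 = 63.1 kN.
Bearing: edge l_c = 13, r_n = 87.36 kN; interior l_c = 26, r_n = 161.3 kN; R_n = 87.36 + 2·161.3 = 409.9 kN → 205 kN.
Block shear: A_gv = 1400, A_nv = 840, A_nt = 168 mm²; R_n = min(0.6F_uA_nv, 0.6F_yA_gv) + U_bs·F_u·A_nt = 268.8 kN → 134 kN.
Bolt shear governs: 63.1 kN.

63.1 kN (bolt shear governs)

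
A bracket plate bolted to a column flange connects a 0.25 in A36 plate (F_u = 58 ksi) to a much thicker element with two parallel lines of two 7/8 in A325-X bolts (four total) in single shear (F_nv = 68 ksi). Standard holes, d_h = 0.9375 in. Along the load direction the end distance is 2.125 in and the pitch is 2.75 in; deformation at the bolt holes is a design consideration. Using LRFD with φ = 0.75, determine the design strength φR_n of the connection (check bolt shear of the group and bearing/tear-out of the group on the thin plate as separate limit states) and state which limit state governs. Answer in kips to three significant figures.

88.9 kips (bearing governs)

Bolt shear: A_b = π·0.875²/4 = 0.6013 in²; R_n = 68 × 0.6013 × 4 × 1 = 163.6 kips → 0.75 × 163.6 = 123 kips.
Bearing (1.2 l_c t F_u ≤ 2.4 d t F_u): upper limit = 2.4·0.875·0.25·58 = 30.45 kips.
  Edge l_c = 2.125 − 0.9375/2 = 1.656 → r_n = 28.82 kips; interior l_c = 2.75 − 0.9375 = 1.812 → r_n = 30.45 kips.
  R_n,bearing = 2·28.82 + 2·30.45 = 118.5 kips → 0.75 × 118.5 = 88.9 kips.
Bearing governs: 88.9 kips.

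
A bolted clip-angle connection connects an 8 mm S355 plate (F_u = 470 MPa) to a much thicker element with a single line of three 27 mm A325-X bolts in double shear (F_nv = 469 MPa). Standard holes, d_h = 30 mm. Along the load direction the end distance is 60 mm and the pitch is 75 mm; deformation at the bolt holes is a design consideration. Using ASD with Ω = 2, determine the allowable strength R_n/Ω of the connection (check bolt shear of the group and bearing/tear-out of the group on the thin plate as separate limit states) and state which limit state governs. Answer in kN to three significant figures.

305 kN (bearing governs)

Bolt shear: A_b = π·27²/4 = 572.6 mm²; R_n = 469 × 572.6 × 3 × 2 / 1000 = 1611 kN → 1611 / 2 = 806 kN.
Bearing (1.2 l_c t F_u ≤ 2.4 d t F_u): upper limit = 2.4·27·8·470 / 1000 = 243.6 kN.
  Edge l_c = 60 − 30/2 = 45 → r_n = 203 kN; interior l_c = 75 − 30 = 45 → r_n = 203 kN.
  R_n,bearing = 1·203 + 2·203 = 609.1 kN → 609.1 / 2 = 305 kN.
Bearing governs: 305 kN.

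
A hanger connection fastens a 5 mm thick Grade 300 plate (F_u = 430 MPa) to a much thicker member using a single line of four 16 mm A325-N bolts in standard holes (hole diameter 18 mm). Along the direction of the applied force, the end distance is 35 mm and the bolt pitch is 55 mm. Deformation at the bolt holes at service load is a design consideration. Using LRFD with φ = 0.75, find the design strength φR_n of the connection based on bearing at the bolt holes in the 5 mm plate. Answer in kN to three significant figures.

Per bolt r_n = 1.2 l_c t F_u ≤ 2.4 d t F_u; upper limit = 2.4 × 16 × 5 × 430 / 1000 = 82.56 kN.
Edge bolt: l_c = 35 − 18/2 = 26 mm → 1.2 × 26 × 5 × 430 / 1000 = 67.08 → r_n = 67.08 kN.
Interior bolts: l_c = 55 − 18 = 37 mm → 1.2 × 37 × 5 × 430 / 1000 = 95.46 → r_n = 82.56 kN.
R_n = 1 × 67.08 + 3 × 82.56 = 314.8 kN.
Design strength φR_n = 0.75 × 314.8 = 236 kN.

236 kN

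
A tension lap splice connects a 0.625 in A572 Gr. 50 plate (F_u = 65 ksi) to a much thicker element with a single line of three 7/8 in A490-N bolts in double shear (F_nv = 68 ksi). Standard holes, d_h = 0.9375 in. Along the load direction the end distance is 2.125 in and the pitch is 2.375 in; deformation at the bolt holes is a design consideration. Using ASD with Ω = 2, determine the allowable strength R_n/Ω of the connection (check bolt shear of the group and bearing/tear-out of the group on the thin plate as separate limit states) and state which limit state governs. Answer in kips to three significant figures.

110 kips (bearing governs)

Bolt shear: A_b = π·0.875²/4 = 0.6013 in²; R_n = 68 × 0.6013 × 3 × 2 = 245.3 kips → 245.3 / 2 = 123 kips.
Bearing (1.2 l_c t F_u ≤ 2.4 d t F_u): upper limit = 2.4·0.875·0.625·65 = 85.31 kips.
  Edge l_c = 2.125 − 0.9375/2 = 1.656 → r_n = 80.74 kips; interior l_c = 2.375 − 0.9375 = 1.438 → r_n = 70.08 kips.
  R_n,bearing = 1·80.74 + 2·70.08 = 220.9 kips → 220.9 / 2 = 110 kips.
Bearing governs: 110 kips.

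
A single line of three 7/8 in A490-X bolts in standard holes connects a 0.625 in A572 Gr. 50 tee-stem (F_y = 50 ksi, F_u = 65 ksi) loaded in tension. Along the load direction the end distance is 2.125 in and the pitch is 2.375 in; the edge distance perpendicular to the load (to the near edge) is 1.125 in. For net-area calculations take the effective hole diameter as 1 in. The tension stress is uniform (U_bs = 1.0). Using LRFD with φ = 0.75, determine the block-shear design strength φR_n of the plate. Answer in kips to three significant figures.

99 kips

Shear plane L_v = 2.125 + 2·2.375 = 6.875 in; A_gv = 6.875 × 0.625 = 4.297 in².
A_nv = (6.875 − 2.5·1) × 0.625 = 2.734 in².
A_nt = (1.125 − 0.5·1) × 0.625 = 0.3906 in².
0.6 F_u A_nv = 106.6 kips; 0.6 F_y A_gv = 128.9 kips → shear rupture governs the shear term.
R_n = 106.6 + 1.0 × 65 × 0.3906 = 132 kips.
Design strength φR_n = 0.75 × 132 = 99 kips.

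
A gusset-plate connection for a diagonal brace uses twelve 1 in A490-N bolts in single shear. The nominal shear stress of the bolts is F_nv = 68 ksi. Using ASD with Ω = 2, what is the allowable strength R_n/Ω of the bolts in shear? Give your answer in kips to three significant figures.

320 kips

A_b = π × 1² / 4 = 0.7854 in².
R_n = F_nv · A_b · n · n_s = 68 × 0.7854 × 12 × 1 = 640.9 kips.
Allowable strength R_n/Ω = 640.9 / 2 = 320 kips.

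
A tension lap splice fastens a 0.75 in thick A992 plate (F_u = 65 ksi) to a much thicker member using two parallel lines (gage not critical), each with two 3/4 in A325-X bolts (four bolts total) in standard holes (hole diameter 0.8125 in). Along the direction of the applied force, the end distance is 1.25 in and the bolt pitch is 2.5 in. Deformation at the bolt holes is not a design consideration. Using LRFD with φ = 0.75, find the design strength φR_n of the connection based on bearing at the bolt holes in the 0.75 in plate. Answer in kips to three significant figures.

257 kips

Per bolt r_n = 1.5 l_c t F_u ≤ 3.0 d t F_u; upper limit = 3.0 × 0.75 × 0.75 × 65 = 109.7 kips.
Edge bolt: l_c = 1.25 − 0.8125/2 = 0.8438 in → 1.5 × 0.8438 × 0.75 × 65 = 61.7 → r_n = 61.7 kips.
Interior bolts: l_c = 2.5 − 0.8125 = 1.688 in → 1.5 × 1.688 × 0.75 × 65 = 123.4 → r_n = 109.7 kips.
R_n = 2 × 61.7 + 2 × 109.7 = 342.8 kips.
Design strength φR_n = 0.75 × 342.8 = 257 kips.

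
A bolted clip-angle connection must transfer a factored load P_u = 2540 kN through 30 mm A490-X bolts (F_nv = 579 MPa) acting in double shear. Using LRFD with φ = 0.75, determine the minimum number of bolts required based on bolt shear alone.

A_b = π·30²/4 = 706.9 mm².
Per-bolt design strength φR_n = 0.75 × 579 × 706.9 × 2 / 1000 = 613.9 kN.
n ≥ 2540 / 613.9 = 4.137 → use 5 bolts.

5 bolts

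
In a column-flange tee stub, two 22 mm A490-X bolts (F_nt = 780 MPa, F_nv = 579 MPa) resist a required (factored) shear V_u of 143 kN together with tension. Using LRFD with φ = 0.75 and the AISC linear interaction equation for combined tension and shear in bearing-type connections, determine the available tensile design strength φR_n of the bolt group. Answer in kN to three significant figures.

386 kN

A_b = π·22²/4 = 380.1 mm²; f_rv = 143 × 1000 / (2 × 380.1) = 188.1 MPa.
F'_nt = 1.3 F_nt − (F_nt / φF_nv) f_rv = 1.3·780 − (780/(0.75·579))·188.1 = 676.1 MPa, capped at F_nt → F'_nt = 676.1 MPa.
R_n = F'_nt · A_b · n = 676.1 × 380.1 × 2 / 1000 = 514.1 kN.
Design strength φR_n = 0.75 × 514.1 = 386 kN.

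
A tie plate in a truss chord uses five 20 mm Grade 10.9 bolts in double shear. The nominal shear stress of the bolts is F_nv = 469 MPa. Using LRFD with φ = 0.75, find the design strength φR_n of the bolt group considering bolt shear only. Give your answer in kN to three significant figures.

A_b = π × 20² / 4 = 314.2 mm².
R_n = F_nv · A_b · n · n_s = 469 × 314.2 × 5 × 2 / 1000 = 1473 kN.
Design strength φR_n = 0.75 × 1473 = 1110 kN.

1110 kN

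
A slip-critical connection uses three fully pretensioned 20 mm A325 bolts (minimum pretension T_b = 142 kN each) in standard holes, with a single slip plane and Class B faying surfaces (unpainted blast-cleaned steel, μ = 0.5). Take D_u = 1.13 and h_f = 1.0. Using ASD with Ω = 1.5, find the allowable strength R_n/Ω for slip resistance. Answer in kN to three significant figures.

160 kN

R_n = μ · D_u · h_f · T_b · n_s · n_b = 0.5 × 1.13 × 1.0 × 142 × 1 × 3 = 240.7 kN.
Allowable strength R_n/Ω = 240.7 / 1.5 = 160 kN.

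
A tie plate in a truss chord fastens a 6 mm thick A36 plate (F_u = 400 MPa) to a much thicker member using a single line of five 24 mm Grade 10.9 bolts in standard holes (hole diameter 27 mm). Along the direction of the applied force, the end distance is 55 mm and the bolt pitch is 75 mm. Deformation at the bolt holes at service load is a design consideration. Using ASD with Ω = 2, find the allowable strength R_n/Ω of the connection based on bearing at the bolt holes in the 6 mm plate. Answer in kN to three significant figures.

Per bolt r_n = 1.2 l_c t F_u ≤ 2.4 d t F_u; upper limit = 2.4 × 24 × 6 × 400 / 1000 = 138.2 kN.
Edge bolt: l_c = 55 − 27/2 = 41.5 mm → 1.2 × 41.5 × 6 × 400 / 1000 = 119.5 → r_n = 119.5 kN.
Interior bolts: l_c = 75 − 27 = 48 mm → 1.2 × 48 × 6 × 400 / 1000 = 138.2 → r_n = 138.2 kN.
R_n = 1 × 119.5 + 4 × 138.2 = 672.5 kN.
Allowable strength R_n/Ω = 672.5 / 2 = 336 kN.

336 kN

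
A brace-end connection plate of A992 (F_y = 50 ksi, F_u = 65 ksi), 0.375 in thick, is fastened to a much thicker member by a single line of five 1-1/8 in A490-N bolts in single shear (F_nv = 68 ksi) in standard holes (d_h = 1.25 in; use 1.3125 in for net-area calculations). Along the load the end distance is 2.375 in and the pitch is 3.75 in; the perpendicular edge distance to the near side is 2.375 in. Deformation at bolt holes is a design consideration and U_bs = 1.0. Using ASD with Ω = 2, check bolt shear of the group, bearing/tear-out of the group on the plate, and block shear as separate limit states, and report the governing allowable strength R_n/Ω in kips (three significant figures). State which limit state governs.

Bolt shear: A_b = π·1.125²/4 = 0.994 in²; R_n = 68 × 0.994 × 5 × 1 = 338 kips → 338 / 2 = 169 kips.
Bearing: edge l_c = 1.75, r_n = 51.19 kips; interior l_c = 2.5, r_n = 65.81 kips; R_n = 51.19 + 4·65.81 = 314.4 kips → 157 kips.
Block shear: A_gv = 6.516, A_nv = 4.301, A_nt = 0.6445 in²; R_n = min(0.6F_uA_nv, 0.6F_yA_gv) + U_bs·F_u·A_nt = 209.6 kips → 105 kips.
Block shear governs: 105 kips.

105 kips (block shear governs)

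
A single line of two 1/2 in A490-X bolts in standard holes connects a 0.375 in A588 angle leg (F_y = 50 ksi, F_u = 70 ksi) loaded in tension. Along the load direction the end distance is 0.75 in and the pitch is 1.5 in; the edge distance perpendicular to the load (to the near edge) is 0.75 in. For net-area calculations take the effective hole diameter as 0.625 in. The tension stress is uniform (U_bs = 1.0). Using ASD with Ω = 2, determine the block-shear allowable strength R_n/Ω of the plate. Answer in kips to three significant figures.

16.1 kips

Shear plane L_v = 0.75 + 1·1.5 = 2.25 in; A_gv = 2.25 × 0.375 = 0.8438 in².
A_nv = (2.25 − 1.5·0.625) × 0.375 = 0.4922 in².
A_nt = (0.75 − 0.5·0.625) × 0.375 = 0.1641 in².
0.6 F_u A_nv = 20.67 kips; 0.6 F_y A_gv = 25.31 kips → shear rupture governs the shear term.
R_n = 20.67 + 1.0 × 70 × 0.1641 = 32.16 kips.
Allowable strength R_n/Ω = 32.16 / 2 = 16.1 kips.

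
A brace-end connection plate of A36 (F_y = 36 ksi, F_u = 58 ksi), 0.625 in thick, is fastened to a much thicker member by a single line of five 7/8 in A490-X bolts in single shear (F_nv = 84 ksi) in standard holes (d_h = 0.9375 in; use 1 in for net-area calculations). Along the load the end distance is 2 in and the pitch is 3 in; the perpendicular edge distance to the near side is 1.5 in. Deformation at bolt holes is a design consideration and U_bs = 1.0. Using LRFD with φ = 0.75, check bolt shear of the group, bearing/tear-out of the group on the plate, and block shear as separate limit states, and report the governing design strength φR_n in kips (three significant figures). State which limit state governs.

169 kips (block shear governs)

Bolt shear: A_b = π·0.875²/4 = 0.6013 in²; R_n = 84 × 0.6013 × 5 × 1 = 252.6 kips → 0.75 × 252.6 = 189 kips.
Bearing: edge l_c = 1.531, r_n = 66.61 kips; interior l_c = 2.062, r_n = 76.12 kips; R_n = 66.61 + 4·76.12 = 371.1 kips → 278 kips.
Block shear: A_gv = 8.75, A_nv = 5.938, A_nt = 0.625 in²; R_n = min(0.6F_uA_nv, 0.6F_yA_gv) + U_bs·F_u·A_nt = 225.2 kips → 169 kips.
Block shear governs: 169 kips.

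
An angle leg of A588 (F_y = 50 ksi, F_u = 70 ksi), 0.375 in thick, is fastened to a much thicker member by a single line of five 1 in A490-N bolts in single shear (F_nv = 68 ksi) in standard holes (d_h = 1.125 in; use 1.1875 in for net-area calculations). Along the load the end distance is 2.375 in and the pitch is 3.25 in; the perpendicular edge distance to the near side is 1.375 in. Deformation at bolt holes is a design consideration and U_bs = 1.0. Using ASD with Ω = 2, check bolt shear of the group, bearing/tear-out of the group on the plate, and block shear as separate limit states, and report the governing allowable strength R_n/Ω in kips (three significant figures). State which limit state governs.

Bolt shear: A_b = π·1²/4 = 0.7854 in²; R_n = 68 × 0.7854 × 5 × 1 = 267 kips → 267 / 2 = 134 kips.
Bearing: edge l_c = 1.812, r_n = 57.09 kips; interior l_c = 2.125, r_n = 63 kips; R_n = 57.09 + 4·63 = 309.1 kips → 155 kips.
Block shear: A_gv = 5.766, A_nv = 3.762, A_nt = 0.293 in²; R_n = min(0.6F_uA_nv, 0.6F_yA_gv) + U_bs·F_u·A_nt = 178.5 kips → 89.2 kips.
Block shear governs: 89.2 kips.

89.2 kips (block shear governs)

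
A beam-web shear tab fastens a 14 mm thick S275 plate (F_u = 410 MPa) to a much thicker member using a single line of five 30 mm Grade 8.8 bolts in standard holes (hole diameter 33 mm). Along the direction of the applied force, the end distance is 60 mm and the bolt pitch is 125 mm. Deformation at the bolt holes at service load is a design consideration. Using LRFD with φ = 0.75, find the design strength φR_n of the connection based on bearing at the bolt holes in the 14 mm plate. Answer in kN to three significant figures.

Per bolt r_n = 1.2 l_c t F_u ≤ 2.4 d t F_u; upper limit = 2.4 × 30 × 14 × 410 / 1000 = 413.3 kN.
Edge bolt: l_c = 60 − 33/2 = 43.5 mm → 1.2 × 43.5 × 14 × 410 / 1000 = 299.6 → r_n = 299.6 kN.
Interior bolts: l_c = 125 − 33 = 92 mm → 1.2 × 92 × 14 × 410 / 1000 = 633.7 → r_n = 413.3 kN.
R_n = 1 × 299.6 + 4 × 413.3 = 1953 kN.
Design strength φR_n = 0.75 × 1953 = 1460 kN.

1460 kN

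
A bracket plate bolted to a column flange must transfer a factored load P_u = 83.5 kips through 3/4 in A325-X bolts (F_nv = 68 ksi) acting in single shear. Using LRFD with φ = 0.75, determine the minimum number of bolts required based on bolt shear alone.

A_b = π·0.75²/4 = 0.4418 in².
Per-bolt design strength φR_n = 0.75 × 68 × 0.4418 × 1 = 22.53 kips.
n ≥ 83.5 / 22.53 = 3.706 → use 4 bolts.

4 bolts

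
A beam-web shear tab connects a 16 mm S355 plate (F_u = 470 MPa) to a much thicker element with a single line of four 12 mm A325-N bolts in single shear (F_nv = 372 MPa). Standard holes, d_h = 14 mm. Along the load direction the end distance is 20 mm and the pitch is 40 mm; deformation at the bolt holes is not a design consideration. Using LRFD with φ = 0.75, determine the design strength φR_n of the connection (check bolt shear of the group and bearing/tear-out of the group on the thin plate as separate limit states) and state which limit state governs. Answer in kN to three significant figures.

126 kN (bolt shear governs)

Bolt shear: A_b = π·12²/4 = 113.1 mm²; R_n = 372 × 113.1 × 4 × 1 / 1000 = 168.3 kN → 0.75 × 168.3 = 126 kN.
Bearing (1.5 l_c t F_u ≤ 3.0 d t F_u): upper limit = 3.0·12·16·470 / 1000 = 270.7 kN.
  Edge l_c = 20 − 14/2 = 13 → r_n = 146.6 kN; interior l_c = 40 − 14 = 26 → r_n = 270.7 kN.
  R_n,bearing = 1·146.6 + 3·270.7 = 958.8 kN → 0.75 × 958.8 = 719 kN.
Bolt shear governs: 126 kN.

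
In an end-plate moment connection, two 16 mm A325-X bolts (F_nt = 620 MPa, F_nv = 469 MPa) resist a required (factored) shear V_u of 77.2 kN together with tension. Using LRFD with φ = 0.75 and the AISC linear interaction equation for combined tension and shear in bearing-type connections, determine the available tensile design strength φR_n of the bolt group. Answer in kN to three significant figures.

141 kN

A_b = π·16²/4 = 201.1 mm²; f_rv = 77.2 × 1000 / (2 × 201.1) = 192 MPa.
F'_nt = 1.3 F_nt − (F_nt / φF_nv) f_rv = 1.3·620 − (620/(0.75·469))·192 = 467.6 MPa, capped at F_nt → F'_nt = 467.6 MPa.
R_n = F'_nt · A_b · n = 467.6 × 201.1 × 2 / 1000 = 188 kN.
Design strength φR_n = 0.75 × 188 = 141 kN.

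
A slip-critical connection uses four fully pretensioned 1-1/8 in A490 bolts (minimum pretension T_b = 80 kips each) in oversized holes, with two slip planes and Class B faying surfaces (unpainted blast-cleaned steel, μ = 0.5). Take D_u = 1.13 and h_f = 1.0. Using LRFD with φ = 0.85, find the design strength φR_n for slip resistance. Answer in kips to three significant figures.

307 kips

R_n = μ · D_u · h_f · T_b · n_s · n_b = 0.5 × 1.13 × 1.0 × 80 × 2 × 4 = 361.6 kips.
Design strength φR_n = 0.85 × 361.6 = 307 kips.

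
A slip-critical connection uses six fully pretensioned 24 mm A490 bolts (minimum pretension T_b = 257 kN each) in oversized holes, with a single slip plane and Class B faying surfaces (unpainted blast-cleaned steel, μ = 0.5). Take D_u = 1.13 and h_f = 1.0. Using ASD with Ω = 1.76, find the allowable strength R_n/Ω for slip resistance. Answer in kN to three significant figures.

R_n = μ · D_u · h_f · T_b · n_s · n_b = 0.5 × 1.13 × 1.0 × 257 × 1 × 6 = 871.2 kN.
Allowable strength R_n/Ω = 871.2 / 1.76 = 495 kN.

495 kN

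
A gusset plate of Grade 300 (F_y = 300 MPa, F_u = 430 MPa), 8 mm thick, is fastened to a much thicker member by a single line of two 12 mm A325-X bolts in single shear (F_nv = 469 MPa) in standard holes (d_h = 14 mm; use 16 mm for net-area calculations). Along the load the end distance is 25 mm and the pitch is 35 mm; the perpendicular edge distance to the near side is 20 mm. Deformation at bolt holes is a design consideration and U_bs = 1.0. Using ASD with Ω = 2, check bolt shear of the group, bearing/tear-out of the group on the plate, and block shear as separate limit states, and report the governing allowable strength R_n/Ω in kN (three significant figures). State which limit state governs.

53 kN (bolt shear governs)

Bolt shear: A_b = π·12²/4 = 113.1 mm²; R_n = 469 × 113.1 × 2 × 1 / 1000 = 106.1 kN → 106.1 / 2 = 53 kN.
Bearing: edge l_c = 18, r_n = 74.3 kN; interior l_c = 21, r_n = 86.69 kN; R_n = 74.3 + 1·86.69 = 161 kN → 80.5 kN.
Block shear: A_gv = 480, A_nv = 288, A_nt = 96 mm²; R_n = min(0.6F_uA_nv, 0.6F_yA_gv) + U_bs·F_u·A_nt = 115.6 kN → 57.8 kN.
Bolt shear governs: 53 kN.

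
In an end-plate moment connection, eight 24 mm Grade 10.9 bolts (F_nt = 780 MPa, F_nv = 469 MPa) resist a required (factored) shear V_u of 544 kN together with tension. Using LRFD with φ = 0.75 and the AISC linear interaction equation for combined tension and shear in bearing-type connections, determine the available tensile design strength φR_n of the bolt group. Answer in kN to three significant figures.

1850 kN

A_b = π·24²/4 = 452.4 mm²; f_rv = 544 × 1000 / (8 × 452.4) = 150.3 MPa.
F'_nt = 1.3 F_nt − (F_nt / φF_nv) f_rv = 1.3·780 − (780/(0.75·469))·150.3 = 680.7 MPa, capped at F_nt → F'_nt = 680.7 MPa.
R_n = F'_nt · A_b · n = 680.7 × 452.4 × 8 / 1000 = 2463 kN.
Design strength φR_n = 0.75 × 2463 = 1850 kN.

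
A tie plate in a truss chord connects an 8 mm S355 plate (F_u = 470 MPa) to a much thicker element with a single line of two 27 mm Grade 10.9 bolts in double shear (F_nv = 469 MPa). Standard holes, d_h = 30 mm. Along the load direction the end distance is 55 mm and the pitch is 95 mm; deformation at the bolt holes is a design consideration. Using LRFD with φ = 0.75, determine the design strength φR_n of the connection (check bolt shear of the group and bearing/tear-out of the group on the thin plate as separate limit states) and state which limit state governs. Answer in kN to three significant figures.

Bolt shear: A_b = π·27²/4 = 572.6 mm²; R_n = 469 × 572.6 × 2 × 2 / 1000 = 1074 kN → 0.75 × 1074 = 806 kN.
Bearing (1.2 l_c t F_u ≤ 2.4 d t F_u): upper limit = 2.4·27·8·470 / 1000 = 243.6 kN.
  Edge l_c = 55 − 30/2 = 40 → r_n = 180.5 kN; interior l_c = 95 − 30 = 65 → r_n = 243.6 kN.
  R_n,bearing = 1·180.5 + 1·243.6 = 424.1 kN → 0.75 × 424.1 = 318 kN.
Bearing governs: 318 kN.

318 kN (bearing governs)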